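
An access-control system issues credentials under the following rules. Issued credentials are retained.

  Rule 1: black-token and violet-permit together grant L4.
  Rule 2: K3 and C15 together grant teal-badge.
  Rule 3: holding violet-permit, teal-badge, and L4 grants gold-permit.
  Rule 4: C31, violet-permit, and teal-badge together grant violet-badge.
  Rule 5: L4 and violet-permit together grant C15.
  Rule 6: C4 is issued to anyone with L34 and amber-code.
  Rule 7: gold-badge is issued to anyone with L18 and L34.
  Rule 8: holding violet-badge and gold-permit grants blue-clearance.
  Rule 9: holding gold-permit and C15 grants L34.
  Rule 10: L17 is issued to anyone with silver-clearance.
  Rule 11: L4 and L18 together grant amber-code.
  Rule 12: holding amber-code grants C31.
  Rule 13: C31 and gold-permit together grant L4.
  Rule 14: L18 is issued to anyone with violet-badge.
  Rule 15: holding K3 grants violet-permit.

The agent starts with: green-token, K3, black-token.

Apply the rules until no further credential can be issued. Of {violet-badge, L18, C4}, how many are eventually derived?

0

violet-badge would need C31, violet-permit, and teal-badge (Rule 4), but C31 is never granted.
L18 would need violet-badge (Rule 14), but violet-badge is never granted.
C4 would need L34 and amber-code (Rule 6), but amber-code is never granted.
None of the 3 are reached.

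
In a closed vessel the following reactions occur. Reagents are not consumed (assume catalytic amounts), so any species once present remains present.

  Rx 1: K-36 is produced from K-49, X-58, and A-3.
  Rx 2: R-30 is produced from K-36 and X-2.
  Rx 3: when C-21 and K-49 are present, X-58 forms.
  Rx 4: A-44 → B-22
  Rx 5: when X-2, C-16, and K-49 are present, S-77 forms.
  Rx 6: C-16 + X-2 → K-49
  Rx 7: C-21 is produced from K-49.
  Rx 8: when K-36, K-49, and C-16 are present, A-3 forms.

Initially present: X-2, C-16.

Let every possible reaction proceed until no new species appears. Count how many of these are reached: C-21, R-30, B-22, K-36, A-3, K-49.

2

C-16 and X-2 present → K-49 forms (Rx 6).
K-49 present → C-21 forms (Rx 7).
C-21: reached.
R-30 would need K-36 and X-2 (Rx 2), but K-36 never forms.
B-22 would need A-44 (Rx 4), but A-44 never forms.
K-36 would need K-49, X-58, and A-3 (Rx 1), but A-3 never forms.
A-3 would need K-36, K-49, and C-16 (Rx 8), but K-36 never forms.
K-49: reached.
Reached: C-21 and K-49 — 2 of the 6.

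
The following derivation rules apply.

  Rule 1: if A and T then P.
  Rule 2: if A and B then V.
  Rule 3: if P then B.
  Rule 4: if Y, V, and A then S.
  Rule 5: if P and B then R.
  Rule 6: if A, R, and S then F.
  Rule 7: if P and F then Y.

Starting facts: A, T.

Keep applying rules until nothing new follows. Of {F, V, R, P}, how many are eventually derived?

3

From A and T, Rule 1 gives P.
From P, Rule 3 gives B.
From P and B, Rule 5 gives R.
From A and B, Rule 2 gives V.
F would need A, R, and S (Rule 6), but S is never established.
V: reached.
R: reached.
P: reached.
Reached: V, R, and P — 3 of the 4.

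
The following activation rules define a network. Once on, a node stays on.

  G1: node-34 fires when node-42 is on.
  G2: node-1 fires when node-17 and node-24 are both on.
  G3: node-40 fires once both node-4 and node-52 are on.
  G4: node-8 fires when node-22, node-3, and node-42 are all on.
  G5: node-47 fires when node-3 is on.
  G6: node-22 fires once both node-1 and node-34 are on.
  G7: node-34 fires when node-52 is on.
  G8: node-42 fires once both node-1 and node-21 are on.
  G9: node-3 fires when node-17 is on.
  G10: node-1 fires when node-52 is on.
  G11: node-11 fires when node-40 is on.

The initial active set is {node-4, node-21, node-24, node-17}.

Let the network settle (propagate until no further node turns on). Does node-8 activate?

Yes

node-17 and node-24 are on, so node-1 fires (G2).
node-17 is on, so node-3 fires (G9).
G8: node-1 and node-21 on → node-42 on.
node-42 is on, so node-34 fires (G1).
G6: node-1 and node-34 on → node-22 on.
G4: node-22, node-3, and node-42 on → node-8 on.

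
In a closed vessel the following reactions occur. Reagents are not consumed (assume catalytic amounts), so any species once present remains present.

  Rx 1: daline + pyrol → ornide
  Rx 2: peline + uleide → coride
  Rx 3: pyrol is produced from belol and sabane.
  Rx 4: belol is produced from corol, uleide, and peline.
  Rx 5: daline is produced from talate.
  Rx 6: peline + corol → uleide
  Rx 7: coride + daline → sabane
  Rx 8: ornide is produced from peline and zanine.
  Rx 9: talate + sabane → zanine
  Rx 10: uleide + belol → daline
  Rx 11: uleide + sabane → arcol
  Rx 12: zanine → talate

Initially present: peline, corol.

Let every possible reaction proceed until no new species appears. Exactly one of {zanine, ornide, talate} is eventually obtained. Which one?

ornide

peline and corol present → uleide forms (Rx 6).
corol, uleide, and peline present → belol forms (Rx 4).
peline and uleide present → coride forms (Rx 2).
uleide and belol present → daline forms (Rx 10).
coride and daline present → sabane forms (Rx 7).
belol and sabane present → pyrol forms (Rx 3).
daline and pyrol present → ornide forms (Rx 1).
zanine would need talate and sabane (Rx 9), but talate never forms. talate would need zanine (Rx 12), but zanine never forms.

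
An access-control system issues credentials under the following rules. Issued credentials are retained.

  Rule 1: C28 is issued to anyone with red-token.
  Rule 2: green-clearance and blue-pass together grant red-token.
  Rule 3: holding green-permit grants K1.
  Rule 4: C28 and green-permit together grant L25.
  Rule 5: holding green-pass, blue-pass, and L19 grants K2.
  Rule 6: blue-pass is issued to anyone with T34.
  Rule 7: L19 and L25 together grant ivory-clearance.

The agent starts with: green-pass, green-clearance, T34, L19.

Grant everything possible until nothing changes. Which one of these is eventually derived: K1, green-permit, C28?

Holding T34 grants blue-pass (Rule 6).
Holding green-clearance and blue-pass grants red-token (Rule 2).
Holding red-token grants C28 (Rule 1).
K1 would need green-permit (Rule 3), but green-permit is never granted. No rule produces green-permit, and it is not given.

C28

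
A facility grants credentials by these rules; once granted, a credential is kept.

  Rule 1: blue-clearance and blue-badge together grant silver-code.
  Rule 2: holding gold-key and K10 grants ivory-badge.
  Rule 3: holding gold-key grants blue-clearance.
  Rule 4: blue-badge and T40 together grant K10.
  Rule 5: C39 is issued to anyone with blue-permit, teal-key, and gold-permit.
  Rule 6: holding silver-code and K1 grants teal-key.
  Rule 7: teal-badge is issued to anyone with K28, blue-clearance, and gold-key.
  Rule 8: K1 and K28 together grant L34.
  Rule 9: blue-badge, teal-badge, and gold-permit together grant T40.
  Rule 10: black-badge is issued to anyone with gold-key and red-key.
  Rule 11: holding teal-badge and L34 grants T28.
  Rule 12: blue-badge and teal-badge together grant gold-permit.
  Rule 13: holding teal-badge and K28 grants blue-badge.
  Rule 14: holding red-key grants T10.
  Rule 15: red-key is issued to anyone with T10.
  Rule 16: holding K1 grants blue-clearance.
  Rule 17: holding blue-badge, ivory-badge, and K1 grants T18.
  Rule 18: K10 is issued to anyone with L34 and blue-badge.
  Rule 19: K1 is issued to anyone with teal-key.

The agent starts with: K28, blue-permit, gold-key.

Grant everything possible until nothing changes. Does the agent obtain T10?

T10 would need red-key (Rule 14), but red-key is never granted.

No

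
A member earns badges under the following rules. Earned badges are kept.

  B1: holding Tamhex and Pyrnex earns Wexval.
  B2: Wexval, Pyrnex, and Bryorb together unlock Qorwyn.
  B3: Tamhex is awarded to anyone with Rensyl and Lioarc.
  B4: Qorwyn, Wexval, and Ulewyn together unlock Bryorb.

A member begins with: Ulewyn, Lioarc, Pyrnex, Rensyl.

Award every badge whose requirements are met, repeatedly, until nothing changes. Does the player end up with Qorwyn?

Qorwyn would need Wexval, Pyrnex, and Bryorb (B2), but Bryorb is never earned.

No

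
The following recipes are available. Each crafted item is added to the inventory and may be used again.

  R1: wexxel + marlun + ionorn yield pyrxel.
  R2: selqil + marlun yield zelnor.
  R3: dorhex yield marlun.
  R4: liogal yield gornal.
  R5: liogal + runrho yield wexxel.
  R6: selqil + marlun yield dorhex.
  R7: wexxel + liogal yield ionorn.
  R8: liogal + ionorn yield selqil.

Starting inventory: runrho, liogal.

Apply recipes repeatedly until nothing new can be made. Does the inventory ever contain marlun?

No

marlun would need dorhex (R3), but dorhex is never obtained.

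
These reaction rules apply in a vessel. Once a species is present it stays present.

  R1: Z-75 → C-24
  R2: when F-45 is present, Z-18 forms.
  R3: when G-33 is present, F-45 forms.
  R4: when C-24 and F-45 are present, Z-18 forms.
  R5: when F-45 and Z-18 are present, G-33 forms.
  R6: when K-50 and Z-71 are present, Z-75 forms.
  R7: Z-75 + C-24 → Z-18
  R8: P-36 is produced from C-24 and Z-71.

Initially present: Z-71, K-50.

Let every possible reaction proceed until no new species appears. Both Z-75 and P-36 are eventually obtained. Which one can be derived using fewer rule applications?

Z-75

Z-75: K-50 and Z-71 present → Z-75 forms (R6). [1 rule application]
P-36: K-50 and Z-71 present → Z-75 forms (R6). Z-75 present → C-24 forms (R1). C-24 and Z-71 present → P-36 forms (R8). [3 rule applications]
Z-75 needs fewer.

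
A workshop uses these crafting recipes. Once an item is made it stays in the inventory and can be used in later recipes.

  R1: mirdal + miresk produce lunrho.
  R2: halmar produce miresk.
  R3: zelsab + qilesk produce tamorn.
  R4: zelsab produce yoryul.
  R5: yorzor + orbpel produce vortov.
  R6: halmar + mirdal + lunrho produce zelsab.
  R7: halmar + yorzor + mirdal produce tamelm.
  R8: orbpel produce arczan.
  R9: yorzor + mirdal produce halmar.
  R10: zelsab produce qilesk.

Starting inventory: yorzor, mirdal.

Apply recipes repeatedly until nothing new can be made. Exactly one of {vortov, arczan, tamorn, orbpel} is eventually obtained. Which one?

yorzor + mirdal → halmar (R9).
halmar → miresk (R2).
Using R1, mirdal and miresk make lunrho.
Using R6, halmar, mirdal, and lunrho make zelsab.
Using R10, zelsab makes qilesk.
zelsab + qilesk → tamorn (R3).
No rule produces orbpel, and it is not given. arczan would need orbpel (R8), but orbpel is never obtained. vortov would need yorzor and orbpel (R5), but orbpel is never obtained.

tamorn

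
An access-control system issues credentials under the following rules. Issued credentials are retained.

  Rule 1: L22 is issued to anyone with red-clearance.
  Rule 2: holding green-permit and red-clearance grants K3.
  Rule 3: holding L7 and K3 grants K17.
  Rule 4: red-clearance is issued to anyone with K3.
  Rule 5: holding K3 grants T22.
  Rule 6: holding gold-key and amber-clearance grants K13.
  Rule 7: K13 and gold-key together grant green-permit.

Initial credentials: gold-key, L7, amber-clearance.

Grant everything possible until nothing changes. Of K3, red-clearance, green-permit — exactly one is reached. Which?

green-permit

Holding gold-key and amber-clearance grants K13 (Rule 6).
Holding K13 and gold-key grants green-permit (Rule 7).
K3 would need green-permit and red-clearance (Rule 2), but red-clearance is never granted. red-clearance would need K3 (Rule 4), but K3 is never granted.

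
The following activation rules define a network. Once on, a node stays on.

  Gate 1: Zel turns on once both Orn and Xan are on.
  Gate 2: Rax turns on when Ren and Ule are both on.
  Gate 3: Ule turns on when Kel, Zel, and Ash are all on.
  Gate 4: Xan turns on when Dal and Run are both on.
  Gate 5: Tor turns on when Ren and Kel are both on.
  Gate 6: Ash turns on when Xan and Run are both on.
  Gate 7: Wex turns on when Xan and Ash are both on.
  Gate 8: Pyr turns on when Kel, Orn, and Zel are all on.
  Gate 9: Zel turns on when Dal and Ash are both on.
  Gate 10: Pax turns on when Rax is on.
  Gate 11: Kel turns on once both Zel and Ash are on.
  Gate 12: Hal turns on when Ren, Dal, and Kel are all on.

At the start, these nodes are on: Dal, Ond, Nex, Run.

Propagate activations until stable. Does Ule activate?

Gate 4: Dal and Run on → Xan on.
Gate 6: Xan and Run on → Ash on.
Dal and Ash are on, so Zel turns on (Gate 9).
Gate 11: Zel and Ash on → Kel on.
Kel, Zel, and Ash are on, so Ule turns on (Gate 3).

Yes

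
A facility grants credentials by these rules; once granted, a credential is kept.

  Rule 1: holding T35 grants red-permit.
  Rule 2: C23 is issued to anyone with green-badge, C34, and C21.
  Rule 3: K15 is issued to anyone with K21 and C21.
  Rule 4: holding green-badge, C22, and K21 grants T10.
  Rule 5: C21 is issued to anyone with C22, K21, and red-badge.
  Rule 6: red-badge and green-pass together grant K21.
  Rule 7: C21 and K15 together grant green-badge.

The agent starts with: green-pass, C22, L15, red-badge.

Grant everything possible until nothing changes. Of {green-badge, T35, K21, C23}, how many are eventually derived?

Holding red-badge and green-pass grants K21 (Rule 6).
Holding C22, K21, and red-badge grants C21 (Rule 5).
Holding K21 and C21 grants K15 (Rule 3).
Holding C21 and K15 grants green-badge (Rule 7).
green-badge: reached.
No rule produces T35, and it is not given.
K21: reached.
C23 would need green-badge, C34, and C21 (Rule 2), but C34 is never granted.
Reached: green-badge and K21 — 2 of the 4.

2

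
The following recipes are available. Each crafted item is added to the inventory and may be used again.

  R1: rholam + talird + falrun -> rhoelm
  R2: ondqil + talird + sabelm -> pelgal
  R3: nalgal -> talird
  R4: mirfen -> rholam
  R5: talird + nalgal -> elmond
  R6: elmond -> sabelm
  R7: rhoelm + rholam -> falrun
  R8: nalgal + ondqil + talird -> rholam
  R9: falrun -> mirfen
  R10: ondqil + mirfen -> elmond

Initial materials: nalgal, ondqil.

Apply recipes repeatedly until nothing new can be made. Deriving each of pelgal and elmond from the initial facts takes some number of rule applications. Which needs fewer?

elmond

elmond: nalgal -> talird (R3). talird + nalgal -> elmond (R5). [2 rule applications]
pelgal: nalgal -> talird (R3). talird + nalgal -> elmond (R5). Using R6, elmond makes sabelm. Using R2, ondqil, talird, and sabelm make pelgal. [4 rule applications]
elmond needs fewer.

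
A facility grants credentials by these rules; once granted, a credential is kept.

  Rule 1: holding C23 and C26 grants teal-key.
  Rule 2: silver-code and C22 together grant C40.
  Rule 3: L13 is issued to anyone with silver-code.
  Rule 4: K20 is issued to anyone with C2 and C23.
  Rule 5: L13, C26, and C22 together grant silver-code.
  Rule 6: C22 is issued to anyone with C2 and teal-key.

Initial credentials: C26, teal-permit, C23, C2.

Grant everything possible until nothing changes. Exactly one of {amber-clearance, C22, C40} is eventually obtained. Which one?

C22

Holding C23 and C26 grants teal-key (Rule 1).
Holding C2 and teal-key grants C22 (Rule 6).
C40 would need silver-code and C22 (Rule 2), but silver-code is never granted. No rule produces amber-clearance, and it is not given.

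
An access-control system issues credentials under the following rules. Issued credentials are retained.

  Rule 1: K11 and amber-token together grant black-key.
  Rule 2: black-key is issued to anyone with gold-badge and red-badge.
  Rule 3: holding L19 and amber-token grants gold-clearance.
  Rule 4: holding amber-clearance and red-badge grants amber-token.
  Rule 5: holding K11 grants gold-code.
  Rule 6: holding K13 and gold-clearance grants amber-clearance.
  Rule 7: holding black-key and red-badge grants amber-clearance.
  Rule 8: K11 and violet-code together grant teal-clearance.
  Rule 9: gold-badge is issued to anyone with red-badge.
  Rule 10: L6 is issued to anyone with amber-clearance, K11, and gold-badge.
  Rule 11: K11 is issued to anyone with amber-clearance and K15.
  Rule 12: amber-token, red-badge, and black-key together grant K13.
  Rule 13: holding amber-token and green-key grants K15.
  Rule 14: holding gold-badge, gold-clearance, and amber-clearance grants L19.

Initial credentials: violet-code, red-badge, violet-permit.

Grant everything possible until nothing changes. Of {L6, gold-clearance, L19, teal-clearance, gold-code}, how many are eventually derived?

L6 would need amber-clearance, K11, and gold-badge (Rule 10), but K11 is never granted.
gold-clearance would need L19 and amber-token (Rule 3), but L19 is never granted.
L19 would need gold-badge, gold-clearance, and amber-clearance (Rule 14), but gold-clearance is never granted.
teal-clearance would need K11 and violet-code (Rule 8), but K11 is never granted.
gold-code would need K11 (Rule 5), but K11 is never granted.
None of the 5 are reached.

0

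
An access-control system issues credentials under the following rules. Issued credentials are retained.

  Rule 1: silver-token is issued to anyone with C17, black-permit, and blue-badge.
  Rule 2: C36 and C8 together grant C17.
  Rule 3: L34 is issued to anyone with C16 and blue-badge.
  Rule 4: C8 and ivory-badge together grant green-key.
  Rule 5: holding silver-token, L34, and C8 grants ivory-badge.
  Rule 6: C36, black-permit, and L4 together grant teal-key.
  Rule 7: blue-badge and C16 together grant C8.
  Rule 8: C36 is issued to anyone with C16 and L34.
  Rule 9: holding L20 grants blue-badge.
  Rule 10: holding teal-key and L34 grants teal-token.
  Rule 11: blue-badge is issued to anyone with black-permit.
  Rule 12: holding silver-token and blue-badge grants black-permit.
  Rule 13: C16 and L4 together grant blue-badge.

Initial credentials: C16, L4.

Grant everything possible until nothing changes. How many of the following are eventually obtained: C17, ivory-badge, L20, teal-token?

Holding C16 and L4 grants blue-badge (Rule 13).
Holding C16 and blue-badge grants L34 (Rule 3).
Holding blue-badge and C16 grants C8 (Rule 7).
Holding C16 and L34 grants C36 (Rule 8).
Holding C36 and C8 grants C17 (Rule 2).
C17: reached.
ivory-badge would need silver-token, L34, and C8 (Rule 5), but silver-token is never granted.
No rule produces L20, and it is not given.
teal-token would need teal-key and L34 (Rule 10), but teal-key is never granted.
Reached: C17 — 1 of the 4.

1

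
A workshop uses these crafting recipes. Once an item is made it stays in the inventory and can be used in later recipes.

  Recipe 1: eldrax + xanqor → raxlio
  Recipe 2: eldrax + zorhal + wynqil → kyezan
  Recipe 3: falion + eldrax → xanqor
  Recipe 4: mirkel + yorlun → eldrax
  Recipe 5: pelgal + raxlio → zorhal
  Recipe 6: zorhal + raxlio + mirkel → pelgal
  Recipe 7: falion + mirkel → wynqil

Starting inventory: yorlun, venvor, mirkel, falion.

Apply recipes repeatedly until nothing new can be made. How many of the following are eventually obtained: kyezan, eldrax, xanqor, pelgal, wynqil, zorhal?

mirkel + yorlun → eldrax (Recipe 4).
Using Recipe 7, falion and mirkel make wynqil.
Using Recipe 3, falion and eldrax make xanqor.
kyezan would need eldrax, zorhal, and wynqil (Recipe 2), but zorhal is never obtained.
eldrax: reached.
xanqor: reached.
pelgal would need zorhal, raxlio, and mirkel (Recipe 6), but zorhal is never obtained.
wynqil: reached.
zorhal would need pelgal and raxlio (Recipe 5), but pelgal is never obtained.
Reached: eldrax, xanqor, and wynqil — 3 of the 6.

3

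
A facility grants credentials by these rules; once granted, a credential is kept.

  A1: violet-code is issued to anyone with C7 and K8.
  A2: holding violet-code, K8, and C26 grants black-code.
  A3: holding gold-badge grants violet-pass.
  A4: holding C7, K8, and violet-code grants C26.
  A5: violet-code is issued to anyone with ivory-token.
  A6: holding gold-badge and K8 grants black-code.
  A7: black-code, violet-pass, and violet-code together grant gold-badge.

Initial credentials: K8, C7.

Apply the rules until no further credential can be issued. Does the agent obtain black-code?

Holding C7 and K8 grants violet-code (A1).
Holding C7, K8, and violet-code grants C26 (A4).
Holding violet-code, K8, and C26 grants black-code (A2).

Yes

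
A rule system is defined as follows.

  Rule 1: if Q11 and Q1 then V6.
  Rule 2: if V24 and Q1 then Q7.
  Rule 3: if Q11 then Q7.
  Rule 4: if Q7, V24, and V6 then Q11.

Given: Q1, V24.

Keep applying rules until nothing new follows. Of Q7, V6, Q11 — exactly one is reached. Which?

Q7

V24 and Q1 hold, so Q7 follows (Rule 2).
Q11 would need Q7, V24, and V6 (Rule 4), but V6 is never established. V6 would need Q11 and Q1 (Rule 1), but Q11 is never established.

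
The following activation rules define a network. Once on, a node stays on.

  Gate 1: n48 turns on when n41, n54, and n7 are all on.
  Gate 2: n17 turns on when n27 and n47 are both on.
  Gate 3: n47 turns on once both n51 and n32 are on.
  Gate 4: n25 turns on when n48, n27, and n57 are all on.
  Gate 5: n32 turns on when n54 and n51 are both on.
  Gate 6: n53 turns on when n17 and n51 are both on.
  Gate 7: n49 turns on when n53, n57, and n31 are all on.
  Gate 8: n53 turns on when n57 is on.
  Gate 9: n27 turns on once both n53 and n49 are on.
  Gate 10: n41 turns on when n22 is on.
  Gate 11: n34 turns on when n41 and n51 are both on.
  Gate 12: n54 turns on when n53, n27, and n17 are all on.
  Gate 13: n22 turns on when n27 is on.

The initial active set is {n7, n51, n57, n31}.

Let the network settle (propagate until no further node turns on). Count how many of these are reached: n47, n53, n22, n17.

Gate 8: n57 on → n53 on.
Gate 7: n53, n57, and n31 on → n49 on.
n53 and n49 are on, so n27 turns on (Gate 9).
Gate 13: n27 on → n22 on.
n47 would need n51 and n32 (Gate 3), but n32 never turns on.
n53: reached.
n22: reached.
n17 would need n27 and n47 (Gate 2), but n47 never turns on.
Reached: n53 and n22 — 2 of the 4.

2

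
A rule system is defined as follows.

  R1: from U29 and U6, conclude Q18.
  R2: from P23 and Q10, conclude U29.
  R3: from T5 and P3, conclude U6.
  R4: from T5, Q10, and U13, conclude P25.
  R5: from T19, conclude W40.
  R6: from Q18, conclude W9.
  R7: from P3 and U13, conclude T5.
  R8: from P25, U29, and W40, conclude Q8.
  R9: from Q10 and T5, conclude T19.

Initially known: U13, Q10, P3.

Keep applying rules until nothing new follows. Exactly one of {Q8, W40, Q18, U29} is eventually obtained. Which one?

W40

P3 and U13 hold, so T5 follows (R7).
Q10 and T5 hold, so T19 follows (R9).
T19 holds, so W40 follows (R5).
U29 would need P23 and Q10 (R2), but P23 is never established. Q18 would need U29 and U6 (R1), but U29 is never established. Q8 would need P25, U29, and W40 (R8), but U29 is never established.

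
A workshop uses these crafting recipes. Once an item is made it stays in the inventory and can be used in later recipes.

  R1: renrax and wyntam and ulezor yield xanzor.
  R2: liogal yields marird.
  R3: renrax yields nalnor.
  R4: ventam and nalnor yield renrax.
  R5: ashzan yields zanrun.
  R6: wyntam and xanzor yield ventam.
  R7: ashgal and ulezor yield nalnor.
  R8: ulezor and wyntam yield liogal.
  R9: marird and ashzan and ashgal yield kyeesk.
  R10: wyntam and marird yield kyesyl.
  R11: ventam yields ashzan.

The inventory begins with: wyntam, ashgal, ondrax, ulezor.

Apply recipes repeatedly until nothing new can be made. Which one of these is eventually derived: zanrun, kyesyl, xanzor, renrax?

kyesyl

ulezor and wyntam → liogal (R8).
Using R2, liogal makes marird.
wyntam and marird → kyesyl (R10).
renrax would need ventam and nalnor (R4), but ventam is never obtained. zanrun would need ashzan (R5), but ashzan is never obtained. xanzor would need renrax, wyntam, and ulezor (R1), but renrax is never obtained.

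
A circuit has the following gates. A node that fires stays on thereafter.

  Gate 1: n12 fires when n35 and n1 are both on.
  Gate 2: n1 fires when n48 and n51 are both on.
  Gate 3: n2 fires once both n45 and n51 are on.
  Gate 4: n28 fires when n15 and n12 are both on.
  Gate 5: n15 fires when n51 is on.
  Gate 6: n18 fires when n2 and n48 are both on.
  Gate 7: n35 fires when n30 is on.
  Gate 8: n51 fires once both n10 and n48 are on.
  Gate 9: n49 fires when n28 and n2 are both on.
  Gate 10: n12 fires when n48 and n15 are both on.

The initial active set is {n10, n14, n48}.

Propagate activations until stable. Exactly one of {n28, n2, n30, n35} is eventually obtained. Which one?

n28

Gate 8: n10 and n48 on → n51 on.
n51 is on, so n15 fires (Gate 5).
Gate 10: n48 and n15 on → n12 on.
n15 and n12 are on, so n28 fires (Gate 4).
n2 would need n45 and n51 (Gate 3), but n45 never turns on. n35 would need n30 (Gate 7), but n30 never turns on. No rule produces n30, and it is not given.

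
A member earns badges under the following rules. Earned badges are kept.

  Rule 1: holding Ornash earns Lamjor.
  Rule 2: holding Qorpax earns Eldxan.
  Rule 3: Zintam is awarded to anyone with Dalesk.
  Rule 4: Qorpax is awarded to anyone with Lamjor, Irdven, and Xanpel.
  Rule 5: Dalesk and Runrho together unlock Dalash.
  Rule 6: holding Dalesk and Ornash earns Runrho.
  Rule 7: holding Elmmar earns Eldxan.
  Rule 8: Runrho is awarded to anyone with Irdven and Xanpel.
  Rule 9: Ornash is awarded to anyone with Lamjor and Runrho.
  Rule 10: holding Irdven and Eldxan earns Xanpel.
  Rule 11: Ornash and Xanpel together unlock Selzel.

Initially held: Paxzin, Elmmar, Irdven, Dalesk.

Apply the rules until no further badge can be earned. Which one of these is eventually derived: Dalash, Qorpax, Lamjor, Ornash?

With Elmmar, Eldxan is earned (Rule 7).
With Irdven and Eldxan, Xanpel is earned (Rule 10).
With Irdven and Xanpel, Runrho is earned (Rule 8).
With Dalesk and Runrho, Dalash is earned (Rule 5).
Qorpax would need Lamjor, Irdven, and Xanpel (Rule 4), but Lamjor is never earned. Lamjor would need Ornash (Rule 1), but Ornash is never earned. Ornash would need Lamjor and Runrho (Rule 9), but Lamjor is never earned.

Dalash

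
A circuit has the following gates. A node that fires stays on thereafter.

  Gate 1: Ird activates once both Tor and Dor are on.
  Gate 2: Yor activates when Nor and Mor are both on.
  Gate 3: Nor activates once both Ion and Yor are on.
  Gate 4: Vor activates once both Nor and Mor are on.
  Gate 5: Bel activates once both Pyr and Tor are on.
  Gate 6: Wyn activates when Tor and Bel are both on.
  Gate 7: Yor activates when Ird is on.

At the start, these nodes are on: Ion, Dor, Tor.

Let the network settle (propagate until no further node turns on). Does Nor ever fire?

Tor and Dor are on, so Ird activates (Gate 1).
Ird is on, so Yor activates (Gate 7).
Ion and Yor are on, so Nor activates (Gate 3).

Yes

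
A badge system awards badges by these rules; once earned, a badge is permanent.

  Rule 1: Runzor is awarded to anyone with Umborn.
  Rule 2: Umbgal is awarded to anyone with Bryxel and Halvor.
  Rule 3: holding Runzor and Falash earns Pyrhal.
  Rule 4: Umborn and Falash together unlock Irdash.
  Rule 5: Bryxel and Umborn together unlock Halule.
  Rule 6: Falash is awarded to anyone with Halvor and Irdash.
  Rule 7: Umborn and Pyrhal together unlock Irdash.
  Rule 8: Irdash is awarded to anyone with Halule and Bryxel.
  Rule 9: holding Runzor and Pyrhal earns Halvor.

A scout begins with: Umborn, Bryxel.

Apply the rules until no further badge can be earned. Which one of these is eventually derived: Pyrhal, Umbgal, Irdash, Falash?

Irdash

With Bryxel and Umborn, Halule is earned (Rule 5).
With Halule and Bryxel, Irdash is earned (Rule 8).
Pyrhal would need Runzor and Falash (Rule 3), but Falash is never earned. Falash would need Halvor and Irdash (Rule 6), but Halvor is never earned. Umbgal would need Bryxel and Halvor (Rule 2), but Halvor is never earned.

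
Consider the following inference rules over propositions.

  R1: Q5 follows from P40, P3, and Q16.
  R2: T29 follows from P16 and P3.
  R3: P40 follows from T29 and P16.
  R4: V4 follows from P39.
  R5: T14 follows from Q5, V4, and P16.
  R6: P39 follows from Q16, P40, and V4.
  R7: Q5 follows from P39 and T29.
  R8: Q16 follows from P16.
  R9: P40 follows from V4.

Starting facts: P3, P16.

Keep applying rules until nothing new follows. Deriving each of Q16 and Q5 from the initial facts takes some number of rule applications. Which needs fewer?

Q16

Q16: From P16, R8 gives Q16. [1 rule application]
Q5: From P16 and P3, R2 gives T29. From P16, R8 gives Q16. T29 and P16 hold, so P40 follows (R3). From P40, P3, and Q16, R1 gives Q5. [4 rule applications]
Q16 needs fewer.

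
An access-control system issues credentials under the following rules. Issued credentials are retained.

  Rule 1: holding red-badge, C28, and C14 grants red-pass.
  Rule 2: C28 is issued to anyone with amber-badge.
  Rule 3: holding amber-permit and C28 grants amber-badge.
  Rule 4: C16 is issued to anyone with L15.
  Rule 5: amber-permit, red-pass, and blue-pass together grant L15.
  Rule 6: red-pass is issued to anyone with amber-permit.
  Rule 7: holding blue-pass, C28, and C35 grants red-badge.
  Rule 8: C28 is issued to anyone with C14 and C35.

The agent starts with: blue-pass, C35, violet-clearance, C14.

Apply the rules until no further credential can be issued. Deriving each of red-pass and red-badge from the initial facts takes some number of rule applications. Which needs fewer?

red-badge: Holding C14 and C35 grants C28 (Rule 8). Holding blue-pass, C28, and C35 grants red-badge (Rule 7). [2 rule applications]
red-pass: Holding C14 and C35 grants C28 (Rule 8). Holding blue-pass, C28, and C35 grants red-badge (Rule 7). Holding red-badge, C28, and C14 grants red-pass (Rule 1). [3 rule applications]
red-badge needs fewer.

red-badge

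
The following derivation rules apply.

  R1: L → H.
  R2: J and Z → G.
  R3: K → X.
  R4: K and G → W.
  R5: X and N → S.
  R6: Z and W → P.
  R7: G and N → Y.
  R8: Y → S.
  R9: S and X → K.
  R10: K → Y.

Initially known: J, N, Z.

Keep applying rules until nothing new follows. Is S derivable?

From J and Z, R2 gives G.
G and N hold, so Y follows (R7).
From Y, R8 gives S.

Yes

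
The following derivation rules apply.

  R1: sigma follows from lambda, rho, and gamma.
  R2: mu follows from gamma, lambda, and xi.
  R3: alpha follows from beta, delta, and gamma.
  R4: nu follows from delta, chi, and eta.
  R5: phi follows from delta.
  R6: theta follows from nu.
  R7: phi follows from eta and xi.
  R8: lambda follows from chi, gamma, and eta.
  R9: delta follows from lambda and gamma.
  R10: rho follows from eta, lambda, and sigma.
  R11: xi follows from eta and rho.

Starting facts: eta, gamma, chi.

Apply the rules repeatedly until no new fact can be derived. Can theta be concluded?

Yes

From chi, gamma, and eta, R8 gives lambda.
lambda and gamma hold, so delta follows (R9).
delta, chi, and eta hold, so nu follows (R4).
From nu, R6 gives theta.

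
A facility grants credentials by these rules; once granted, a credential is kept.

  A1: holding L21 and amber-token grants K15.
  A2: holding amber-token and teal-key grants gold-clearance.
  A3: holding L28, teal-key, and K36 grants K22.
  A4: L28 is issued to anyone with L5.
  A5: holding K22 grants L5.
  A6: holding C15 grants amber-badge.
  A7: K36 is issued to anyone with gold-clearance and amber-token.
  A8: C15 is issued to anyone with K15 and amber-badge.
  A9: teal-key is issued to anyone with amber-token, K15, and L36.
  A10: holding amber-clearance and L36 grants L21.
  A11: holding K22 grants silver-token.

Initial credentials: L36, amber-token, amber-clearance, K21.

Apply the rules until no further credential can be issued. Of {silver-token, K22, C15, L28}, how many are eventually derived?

0

silver-token would need K22 (A11), but K22 is never granted.
K22 would need L28, teal-key, and K36 (A3), but L28 is never granted.
C15 would need K15 and amber-badge (A8), but amber-badge is never granted.
L28 would need L5 (A4), but L5 is never granted.
None of the 4 are reached.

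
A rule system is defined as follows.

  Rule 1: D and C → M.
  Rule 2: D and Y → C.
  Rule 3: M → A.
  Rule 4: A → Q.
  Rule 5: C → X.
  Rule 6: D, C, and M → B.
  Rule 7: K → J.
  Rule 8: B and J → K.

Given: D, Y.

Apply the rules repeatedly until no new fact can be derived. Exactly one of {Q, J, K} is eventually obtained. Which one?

From D and Y, Rule 2 gives C.
From D and C, Rule 1 gives M.
From M, Rule 3 gives A.
From A, Rule 4 gives Q.
K would need B and J (Rule 8), but J is never established. J would need K (Rule 7), but K is never established.

Q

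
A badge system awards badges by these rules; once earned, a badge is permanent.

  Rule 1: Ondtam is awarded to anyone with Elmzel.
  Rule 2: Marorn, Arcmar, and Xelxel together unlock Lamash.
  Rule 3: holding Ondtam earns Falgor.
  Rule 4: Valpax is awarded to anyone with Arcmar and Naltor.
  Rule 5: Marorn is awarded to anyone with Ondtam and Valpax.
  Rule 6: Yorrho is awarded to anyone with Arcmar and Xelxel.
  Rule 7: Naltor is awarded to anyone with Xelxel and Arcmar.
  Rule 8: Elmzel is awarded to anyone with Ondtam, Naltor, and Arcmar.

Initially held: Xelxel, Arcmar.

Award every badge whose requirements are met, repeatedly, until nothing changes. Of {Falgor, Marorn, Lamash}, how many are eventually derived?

Falgor would need Ondtam (Rule 3), but Ondtam is never earned.
Marorn would need Ondtam and Valpax (Rule 5), but Ondtam is never earned.
Lamash would need Marorn, Arcmar, and Xelxel (Rule 2), but Marorn is never earned.
None of the 3 are reached.

0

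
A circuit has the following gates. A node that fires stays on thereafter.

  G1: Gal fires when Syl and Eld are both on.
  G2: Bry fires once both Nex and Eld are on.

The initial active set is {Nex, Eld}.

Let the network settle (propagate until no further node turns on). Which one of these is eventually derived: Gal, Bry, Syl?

Bry

Nex and Eld are on, so Bry fires (G2).
No rule produces Syl, and it is not given. Gal would need Syl and Eld (G1), but Syl never turns on.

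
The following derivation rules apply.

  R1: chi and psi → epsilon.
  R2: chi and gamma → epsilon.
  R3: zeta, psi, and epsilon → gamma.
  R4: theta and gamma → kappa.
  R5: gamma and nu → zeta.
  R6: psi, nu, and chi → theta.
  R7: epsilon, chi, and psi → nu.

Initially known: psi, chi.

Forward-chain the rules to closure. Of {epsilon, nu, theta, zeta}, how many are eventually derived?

3

From chi and psi, R1 gives epsilon.
epsilon, chi, and psi hold, so nu follows (R7).
psi, nu, and chi hold, so theta follows (R6).
epsilon: reached.
nu: reached.
theta: reached.
zeta would need gamma and nu (R5), but gamma is never established.
Reached: epsilon, nu, and theta — 3 of the 4.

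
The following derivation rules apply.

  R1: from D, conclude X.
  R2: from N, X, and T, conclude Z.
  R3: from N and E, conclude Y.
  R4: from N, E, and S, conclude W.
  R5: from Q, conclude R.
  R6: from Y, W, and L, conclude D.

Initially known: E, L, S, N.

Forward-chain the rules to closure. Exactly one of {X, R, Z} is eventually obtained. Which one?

X

From N and E, R3 gives Y.
From N, E, and S, R4 gives W.
Y, W, and L hold, so D follows (R6).
From D, R1 gives X.
R would need Q (R5), but Q is never established. Z would need N, X, and T (R2), but T is never established.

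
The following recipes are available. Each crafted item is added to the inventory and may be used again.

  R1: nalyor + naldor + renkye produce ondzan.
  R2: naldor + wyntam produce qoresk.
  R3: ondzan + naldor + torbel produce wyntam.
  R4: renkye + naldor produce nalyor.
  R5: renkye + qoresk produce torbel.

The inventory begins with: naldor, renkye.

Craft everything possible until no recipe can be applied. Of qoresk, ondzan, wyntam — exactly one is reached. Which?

Using R4, renkye and naldor make nalyor.
Using R1, nalyor, naldor, and renkye make ondzan.
wyntam would need ondzan, naldor, and torbel (R3), but torbel is never obtained. qoresk would need naldor and wyntam (R2), but wyntam is never obtained.

ondzan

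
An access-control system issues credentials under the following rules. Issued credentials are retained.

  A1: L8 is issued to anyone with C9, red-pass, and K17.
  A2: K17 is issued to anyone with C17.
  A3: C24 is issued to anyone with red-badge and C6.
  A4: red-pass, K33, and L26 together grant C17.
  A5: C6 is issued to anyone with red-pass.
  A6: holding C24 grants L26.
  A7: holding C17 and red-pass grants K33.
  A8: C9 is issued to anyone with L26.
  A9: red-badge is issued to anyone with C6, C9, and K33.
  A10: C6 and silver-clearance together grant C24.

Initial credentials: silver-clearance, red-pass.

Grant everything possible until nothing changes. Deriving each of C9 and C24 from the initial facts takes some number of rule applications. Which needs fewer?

C24

C24: Holding red-pass grants C6 (A5). Holding C6 and silver-clearance grants C24 (A10). [2 rule applications]
C9: Holding red-pass grants C6 (A5). Holding C6 and silver-clearance grants C24 (A10). Holding C24 grants L26 (A6). Holding L26 grants C9 (A8). [4 rule applications]
C24 needs fewer.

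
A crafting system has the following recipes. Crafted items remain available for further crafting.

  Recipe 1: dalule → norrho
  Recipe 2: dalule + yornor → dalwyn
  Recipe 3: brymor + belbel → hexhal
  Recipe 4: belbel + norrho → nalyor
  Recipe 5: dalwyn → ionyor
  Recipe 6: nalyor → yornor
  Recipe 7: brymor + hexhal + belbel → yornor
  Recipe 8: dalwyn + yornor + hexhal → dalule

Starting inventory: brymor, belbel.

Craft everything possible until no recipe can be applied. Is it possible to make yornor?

Using Recipe 3, brymor and belbel make hexhal.
brymor + hexhal + belbel → yornor (Recipe 7).

Yes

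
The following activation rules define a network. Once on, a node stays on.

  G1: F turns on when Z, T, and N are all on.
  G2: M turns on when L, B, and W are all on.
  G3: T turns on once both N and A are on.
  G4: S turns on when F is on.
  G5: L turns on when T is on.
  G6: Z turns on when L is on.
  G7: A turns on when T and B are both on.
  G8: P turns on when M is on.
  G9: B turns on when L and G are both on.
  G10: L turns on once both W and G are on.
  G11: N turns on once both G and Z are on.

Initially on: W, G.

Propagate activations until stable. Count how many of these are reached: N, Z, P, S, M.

G10: W and G on → L on.
L and G are on, so B turns on (G9).
L is on, so Z turns on (G6).
G11: G and Z on → N on.
G2: L, B, and W on → M on.
M is on, so P turns on (G8).
N: reached.
Z: reached.
P: reached.
S would need F (G4), but F never turns on.
M: reached.
Reached: N, Z, P, and M — 4 of the 5.

4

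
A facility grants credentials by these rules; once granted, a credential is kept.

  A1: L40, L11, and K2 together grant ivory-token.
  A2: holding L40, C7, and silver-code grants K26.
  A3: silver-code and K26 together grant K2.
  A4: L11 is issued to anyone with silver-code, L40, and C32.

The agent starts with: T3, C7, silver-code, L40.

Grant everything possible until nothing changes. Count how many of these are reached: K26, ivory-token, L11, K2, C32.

2

Holding L40, C7, and silver-code grants K26 (A2).
Holding silver-code and K26 grants K2 (A3).
K26: reached.
ivory-token would need L40, L11, and K2 (A1), but L11 is never granted.
L11 would need silver-code, L40, and C32 (A4), but C32 is never granted.
K2: reached.
No rule produces C32, and it is not given.
Reached: K26 and K2 — 2 of the 5.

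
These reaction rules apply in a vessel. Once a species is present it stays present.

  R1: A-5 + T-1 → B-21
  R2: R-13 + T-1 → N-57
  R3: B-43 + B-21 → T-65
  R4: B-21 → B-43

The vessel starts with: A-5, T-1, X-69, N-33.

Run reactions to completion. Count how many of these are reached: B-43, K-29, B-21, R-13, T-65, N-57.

A-5 and T-1 present → B-21 forms (R1).
B-21 present → B-43 forms (R4).
B-43 and B-21 present → T-65 forms (R3).
B-43: reached.
No rule produces K-29, and it is not given.
B-21: reached.
No rule produces R-13, and it is not given.
T-65: reached.
N-57 would need R-13 and T-1 (R2), but R-13 never forms.
Reached: B-43, B-21, and T-65 — 3 of the 6.

3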